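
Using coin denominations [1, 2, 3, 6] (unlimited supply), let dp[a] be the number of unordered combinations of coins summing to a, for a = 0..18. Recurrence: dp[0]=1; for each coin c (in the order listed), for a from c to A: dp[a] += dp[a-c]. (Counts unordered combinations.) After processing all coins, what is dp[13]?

30

after  coin     0     1     2     3     4     5     6     7     8     9    10    11    12    13    14    15    16    17    18
          1     1     1     1     1     1     1     1     1     1     1     1     1     1     1     1     1     1     1     1
          2     1     1     2     2     3     3     4     4     5     5     6     6     7     7     8     8     9     9    10
          3     1     1     2     3     4     5     7     8    10    12    14    16    19    21    24    27    30    33    37
          6     1     1     2     3     4     5     8     9    12    15    18    21    27    30    36    42    48    54    64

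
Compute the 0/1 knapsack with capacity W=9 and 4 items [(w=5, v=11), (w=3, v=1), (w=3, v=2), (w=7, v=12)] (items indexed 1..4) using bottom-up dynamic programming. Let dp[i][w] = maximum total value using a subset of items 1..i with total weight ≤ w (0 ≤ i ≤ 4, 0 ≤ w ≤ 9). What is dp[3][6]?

i\w   0   1   2   3   4   5   6   7   8   9
  0   0   0   0   0   0   0   0   0   0   0
  1   0   0   0   0   0  11  11  11  11  11
  2   0   0   0   1   1  11  11  11  12  12
  3   0   0   0   2   2  11  11  11  13  13
  4   0   0   0   2   2  11  11  12  13  13

11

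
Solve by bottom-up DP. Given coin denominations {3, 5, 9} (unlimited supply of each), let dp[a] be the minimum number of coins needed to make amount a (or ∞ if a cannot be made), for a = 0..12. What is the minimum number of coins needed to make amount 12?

 a  0  1  2  3  4  5  6  7  8  9 10 11 12
dp  0  -  -  1  -  1  2  -  2  1  2  3  2
(- denotes ∞ / unreachable)

2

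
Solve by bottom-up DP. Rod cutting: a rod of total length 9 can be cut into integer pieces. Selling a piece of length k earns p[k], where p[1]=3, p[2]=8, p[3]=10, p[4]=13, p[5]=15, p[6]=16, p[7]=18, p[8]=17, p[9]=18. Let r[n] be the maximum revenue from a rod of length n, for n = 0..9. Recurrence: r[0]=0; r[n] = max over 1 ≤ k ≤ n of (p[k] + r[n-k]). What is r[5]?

   n    0    1    2    3    4    5    6    7    8    9
r[n]    0    3    8   11   16   19   24   27   32   35

19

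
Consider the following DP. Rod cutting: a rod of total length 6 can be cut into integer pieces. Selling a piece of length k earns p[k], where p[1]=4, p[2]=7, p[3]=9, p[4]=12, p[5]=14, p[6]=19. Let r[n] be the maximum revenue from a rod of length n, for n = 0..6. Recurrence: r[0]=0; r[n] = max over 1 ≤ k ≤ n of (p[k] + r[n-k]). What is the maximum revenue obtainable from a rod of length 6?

   n    0    1    2    3    4    5    6
r[n]    0    4    8   12   16   20   24

24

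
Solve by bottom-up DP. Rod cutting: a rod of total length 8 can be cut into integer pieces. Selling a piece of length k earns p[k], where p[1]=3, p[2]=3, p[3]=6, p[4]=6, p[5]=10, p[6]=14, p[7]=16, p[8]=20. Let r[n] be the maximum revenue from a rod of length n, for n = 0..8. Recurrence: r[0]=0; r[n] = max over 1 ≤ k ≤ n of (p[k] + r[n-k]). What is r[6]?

   n    0    1    2    3    4    5    6    7    8
r[n]    0    3    6    9   12   15   18   21   24

18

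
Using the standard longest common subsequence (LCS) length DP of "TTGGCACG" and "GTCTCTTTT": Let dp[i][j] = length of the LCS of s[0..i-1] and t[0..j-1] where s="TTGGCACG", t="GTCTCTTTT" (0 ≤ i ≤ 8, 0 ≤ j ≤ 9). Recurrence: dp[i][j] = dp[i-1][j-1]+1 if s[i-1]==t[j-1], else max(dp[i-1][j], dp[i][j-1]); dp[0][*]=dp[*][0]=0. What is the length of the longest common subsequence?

3

   ''  G  T  C  T  C  T  T  T  T
''  0  0  0  0  0  0  0  0  0  0
 T  0  0  1  1  1  1  1  1  1  1
 T  0  0  1  1  2  2  2  2  2  2
 G  0  1  1  1  2  2  2  2  2  2
 G  0  1  1  1  2  2  2  2  2  2
 C  0  1  1  2  2  3  3  3  3  3
 A  0  1  1  2  2  3  3  3  3  3
 C  0  1  1  2  2  3  3  3  3  3
 G  0  1  1  2  2  3  3  3  3  3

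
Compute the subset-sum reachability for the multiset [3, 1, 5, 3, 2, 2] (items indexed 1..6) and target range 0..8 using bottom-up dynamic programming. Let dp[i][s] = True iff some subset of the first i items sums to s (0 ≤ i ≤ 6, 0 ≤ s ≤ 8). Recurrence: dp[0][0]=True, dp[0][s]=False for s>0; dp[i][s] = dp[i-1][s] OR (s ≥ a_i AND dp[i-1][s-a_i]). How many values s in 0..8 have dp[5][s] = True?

i\s   0   1   2   3   4   5   6   7   8
  0   T   F   F   F   F   F   F   F   F
  1   T   F   F   T   F   F   F   F   F
  2   T   T   F   T   T   F   F   F   F
  3   T   T   F   T   T   T   T   F   T
  4   T   T   F   T   T   T   T   T   T
  5   T   T   T   T   T   T   T   T   T
  6   T   T   T   T   T   T   T   T   T

9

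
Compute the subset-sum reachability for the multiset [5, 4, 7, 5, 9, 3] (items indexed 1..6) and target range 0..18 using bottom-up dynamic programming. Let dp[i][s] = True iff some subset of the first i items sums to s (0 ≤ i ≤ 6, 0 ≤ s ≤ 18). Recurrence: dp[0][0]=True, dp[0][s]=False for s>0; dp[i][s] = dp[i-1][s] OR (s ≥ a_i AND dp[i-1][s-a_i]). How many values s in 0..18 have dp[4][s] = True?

11

i\s   0   1   2   3   4   5   6   7   8   9  10  11  12  13  14  15  16  17  18
  0   T   F   F   F   F   F   F   F   F   F   F   F   F   F   F   F   F   F   F
  1   T   F   F   F   F   T   F   F   F   F   F   F   F   F   F   F   F   F   F
  2   T   F   F   F   T   T   F   F   F   T   F   F   F   F   F   F   F   F   F
  3   T   F   F   F   T   T   F   T   F   T   F   T   T   F   F   F   T   F   F
  4   T   F   F   F   T   T   F   T   F   T   T   T   T   F   T   F   T   T   F
  5   T   F   F   F   T   T   F   T   F   T   T   T   T   T   T   F   T   T   T
  6   T   F   F   T   T   T   F   T   T   T   T   T   T   T   T   T   T   T   T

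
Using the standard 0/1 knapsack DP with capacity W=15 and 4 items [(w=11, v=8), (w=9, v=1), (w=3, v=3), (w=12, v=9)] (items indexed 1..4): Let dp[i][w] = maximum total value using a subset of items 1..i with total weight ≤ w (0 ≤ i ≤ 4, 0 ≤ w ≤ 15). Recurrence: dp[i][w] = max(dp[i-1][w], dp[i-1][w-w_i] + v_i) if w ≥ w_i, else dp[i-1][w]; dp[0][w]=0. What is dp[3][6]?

3

i\w   0   1   2   3   4   5   6   7   8   9  10  11  12  13  14  15
  0   0   0   0   0   0   0   0   0   0   0   0   0   0   0   0   0
  1   0   0   0   0   0   0   0   0   0   0   0   8   8   8   8   8
  2   0   0   0   0   0   0   0   0   0   1   1   8   8   8   8   8
  3   0   0   0   3   3   3   3   3   3   3   3   8   8   8  11  11
  4   0   0   0   3   3   3   3   3   3   3   3   8   9   9  11  12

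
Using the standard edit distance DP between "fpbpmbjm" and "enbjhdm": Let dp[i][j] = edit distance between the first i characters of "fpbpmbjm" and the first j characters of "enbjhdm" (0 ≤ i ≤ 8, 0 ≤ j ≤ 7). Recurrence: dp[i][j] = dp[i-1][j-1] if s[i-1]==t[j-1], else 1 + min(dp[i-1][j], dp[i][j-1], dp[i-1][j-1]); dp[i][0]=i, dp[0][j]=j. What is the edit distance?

   ''  e  n  b  j  h  d  m
''  0  1  2  3  4  5  6  7
 f  1  1  2  3  4  5  6  7
 p  2  2  2  3  4  5  6  7
 b  3  3  3  2  3  4  5  6
 p  4  4  4  3  3  4  5  6
 m  5  5  5  4  4  4  5  5
 b  6  6  6  5  5  5  5  6
 j  7  7  7  6  5  6  6  6
 m  8  8  8  7  6  6  7  6

6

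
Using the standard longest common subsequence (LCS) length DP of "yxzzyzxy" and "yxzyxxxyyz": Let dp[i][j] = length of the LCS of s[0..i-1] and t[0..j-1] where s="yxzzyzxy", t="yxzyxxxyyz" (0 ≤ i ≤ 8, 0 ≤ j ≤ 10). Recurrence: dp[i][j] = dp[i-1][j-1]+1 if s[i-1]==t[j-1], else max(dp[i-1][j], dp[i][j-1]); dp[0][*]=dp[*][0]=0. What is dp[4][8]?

   ''  y  x  z  y  x  x  x  y  y  z
''  0  0  0  0  0  0  0  0  0  0  0
 y  0  1  1  1  1  1  1  1  1  1  1
 x  0  1  2  2  2  2  2  2  2  2  2
 z  0  1  2  3  3  3  3  3  3  3  3
 z  0  1  2  3  3  3  3  3  3  3  4
 y  0  1  2  3  4  4  4  4  4  4  4
 z  0  1  2  3  4  4  4  4  4  4  5
 x  0  1  2  3  4  5  5  5  5  5  5
 y  0  1  2  3  4  5  5  5  6  6  6

3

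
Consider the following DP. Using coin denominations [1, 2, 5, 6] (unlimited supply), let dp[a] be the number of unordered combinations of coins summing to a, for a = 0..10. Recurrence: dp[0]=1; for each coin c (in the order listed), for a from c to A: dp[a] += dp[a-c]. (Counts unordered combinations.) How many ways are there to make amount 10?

13

after  coin     0     1     2     3     4     5     6     7     8     9    10
          1     1     1     1     1     1     1     1     1     1     1     1
          2     1     1     2     2     3     3     4     4     5     5     6
          5     1     1     2     2     3     4     5     6     7     8    10
          6     1     1     2     2     3     4     6     7     9    10    13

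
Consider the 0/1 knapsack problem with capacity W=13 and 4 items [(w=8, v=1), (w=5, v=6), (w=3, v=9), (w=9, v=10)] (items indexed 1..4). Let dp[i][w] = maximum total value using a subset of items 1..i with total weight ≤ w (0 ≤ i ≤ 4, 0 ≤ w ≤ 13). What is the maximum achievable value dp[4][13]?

19

i\w   0   1   2   3   4   5   6   7   8   9  10  11  12  13
  0   0   0   0   0   0   0   0   0   0   0   0   0   0   0
  1   0   0   0   0   0   0   0   0   1   1   1   1   1   1
  2   0   0   0   0   0   6   6   6   6   6   6   6   6   7
  3   0   0   0   9   9   9   9   9  15  15  15  15  15  15
  4   0   0   0   9   9   9   9   9  15  15  15  15  19  19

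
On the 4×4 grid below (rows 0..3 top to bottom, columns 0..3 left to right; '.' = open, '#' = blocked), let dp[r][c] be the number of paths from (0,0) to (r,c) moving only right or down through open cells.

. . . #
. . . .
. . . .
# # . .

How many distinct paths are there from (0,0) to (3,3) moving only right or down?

r\c   0   1   2   3
  0   1   1   1   0
  1   1   2   3   3
  2   1   3   6   9
  3   0   0   6  15

15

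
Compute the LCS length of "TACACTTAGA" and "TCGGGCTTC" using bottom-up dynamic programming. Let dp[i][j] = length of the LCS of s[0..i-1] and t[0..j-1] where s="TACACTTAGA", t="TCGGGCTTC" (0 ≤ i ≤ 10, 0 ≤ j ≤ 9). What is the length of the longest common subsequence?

   ''  T  C  G  G  G  C  T  T  C
''  0  0  0  0  0  0  0  0  0  0
 T  0  1  1  1  1  1  1  1  1  1
 A  0  1  1  1  1  1  1  1  1  1
 C  0  1  2  2  2  2  2  2  2  2
 A  0  1  2  2  2  2  2  2  2  2
 C  0  1  2  2  2  2  3  3  3  3
 T  0  1  2  2  2  2  3  4  4  4
 T  0  1  2  2  2  2  3  4  5  5
 A  0  1  2  2  2  2  3  4  5  5
 G  0  1  2  3  3  3  3  4  5  5
 A  0  1  2  3  3  3  3  4  5  5

5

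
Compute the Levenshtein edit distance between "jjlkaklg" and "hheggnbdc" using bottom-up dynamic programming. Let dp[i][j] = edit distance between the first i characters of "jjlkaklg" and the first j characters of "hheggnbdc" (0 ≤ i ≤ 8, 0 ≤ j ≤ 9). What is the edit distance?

   ''  h  h  e  g  g  n  b  d  c
''  0  1  2  3  4  5  6  7  8  9
 j  1  1  2  3  4  5  6  7  8  9
 j  2  2  2  3  4  5  6  7  8  9
 l  3  3  3  3  4  5  6  7  8  9
 k  4  4  4  4  4  5  6  7  8  9
 a  5  5  5  5  5  5  6  7  8  9
 k  6  6  6  6  6  6  6  7  8  9
 l  7  7  7  7  7  7  7  7  8  9
 g  8  8  8  8  7  7  8  8  8  9

9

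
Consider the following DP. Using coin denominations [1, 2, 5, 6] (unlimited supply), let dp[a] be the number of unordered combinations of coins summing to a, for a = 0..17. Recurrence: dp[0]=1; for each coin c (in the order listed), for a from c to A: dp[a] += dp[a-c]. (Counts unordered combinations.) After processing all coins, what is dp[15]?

28

after  coin     0     1     2     3     4     5     6     7     8     9    10    11    12    13    14    15    16    17
          1     1     1     1     1     1     1     1     1     1     1     1     1     1     1     1     1     1     1
          2     1     1     2     2     3     3     4     4     5     5     6     6     7     7     8     8     9     9
          5     1     1     2     2     3     4     5     6     7     8    10    11    13    14    16    18    20    22
          6     1     1     2     2     3     4     6     7     9    10    13    15    19    21    25    28    33    37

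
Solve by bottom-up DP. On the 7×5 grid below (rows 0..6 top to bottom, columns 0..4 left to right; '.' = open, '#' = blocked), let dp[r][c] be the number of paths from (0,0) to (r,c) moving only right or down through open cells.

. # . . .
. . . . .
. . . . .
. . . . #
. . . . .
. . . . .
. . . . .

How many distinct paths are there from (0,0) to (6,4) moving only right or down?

r\c   0   1   2   3   4
  0   1   0   0   0   0
  1   1   1   1   1   1
  2   1   2   3   4   5
  3   1   3   6  10   0
  4   1   4  10  20  20
  5   1   5  15  35  55
  6   1   6  21  56 111

111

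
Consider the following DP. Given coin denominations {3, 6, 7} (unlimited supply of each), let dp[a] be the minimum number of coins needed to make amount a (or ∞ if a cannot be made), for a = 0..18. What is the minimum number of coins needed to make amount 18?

3

 a  0  1  2  3  4  5  6  7  8  9 10 11 12 13 14 15 16 17 18
dp  0  -  -  1  -  -  1  1  -  2  2  -  2  2  2  3  3  3  3
(- denotes ∞ / unreachable)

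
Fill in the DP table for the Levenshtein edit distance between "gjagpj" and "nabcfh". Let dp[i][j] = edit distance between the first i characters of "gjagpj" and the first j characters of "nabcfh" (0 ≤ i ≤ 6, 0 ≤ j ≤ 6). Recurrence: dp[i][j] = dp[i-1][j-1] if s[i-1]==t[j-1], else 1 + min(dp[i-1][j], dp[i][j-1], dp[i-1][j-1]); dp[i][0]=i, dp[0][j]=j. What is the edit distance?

6

   ''  n  a  b  c  f  h
''  0  1  2  3  4  5  6
 g  1  1  2  3  4  5  6
 j  2  2  2  3  4  5  6
 a  3  3  2  3  4  5  6
 g  4  4  3  3  4  5  6
 p  5  5  4  4  4  5  6
 j  6  6  5  5  5  5  6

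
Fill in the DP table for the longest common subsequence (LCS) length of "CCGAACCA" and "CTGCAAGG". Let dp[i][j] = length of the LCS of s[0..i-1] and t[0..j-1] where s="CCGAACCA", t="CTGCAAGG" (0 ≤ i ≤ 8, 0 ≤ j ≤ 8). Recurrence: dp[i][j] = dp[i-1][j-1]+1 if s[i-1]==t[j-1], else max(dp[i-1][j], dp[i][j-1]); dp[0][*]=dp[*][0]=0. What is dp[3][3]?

   ''  C  T  G  C  A  A  G  G
''  0  0  0  0  0  0  0  0  0
 C  0  1  1  1  1  1  1  1  1
 C  0  1  1  1  2  2  2  2  2
 G  0  1  1  2  2  2  2  3  3
 A  0  1  1  2  2  3  3  3  3
 A  0  1  1  2  2  3  4  4  4
 C  0  1  1  2  3  3  4  4  4
 C  0  1  1  2  3  3  4  4  4
 A  0  1  1  2  3  4  4  4  4

2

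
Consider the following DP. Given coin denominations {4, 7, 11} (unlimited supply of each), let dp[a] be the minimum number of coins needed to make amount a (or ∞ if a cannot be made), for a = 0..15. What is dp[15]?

2

 a  0  1  2  3  4  5  6  7  8  9 10 11 12 13 14 15
dp  0  -  -  -  1  -  -  1  2  -  -  1  3  -  2  2
(- denotes ∞ / unreachable)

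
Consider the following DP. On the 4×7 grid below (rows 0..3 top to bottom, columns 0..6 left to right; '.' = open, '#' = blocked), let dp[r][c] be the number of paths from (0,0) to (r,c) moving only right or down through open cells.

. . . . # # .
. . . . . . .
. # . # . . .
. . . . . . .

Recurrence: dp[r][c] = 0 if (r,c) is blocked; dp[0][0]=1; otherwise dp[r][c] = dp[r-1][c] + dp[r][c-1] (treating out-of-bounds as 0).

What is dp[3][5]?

r\c   0   1   2   3   4   5   6
  0   1   1   1   1   0   0   0
  1   1   2   3   4   4   4   4
  2   1   0   3   0   4   8  12
  3   1   1   4   4   8  16  28

16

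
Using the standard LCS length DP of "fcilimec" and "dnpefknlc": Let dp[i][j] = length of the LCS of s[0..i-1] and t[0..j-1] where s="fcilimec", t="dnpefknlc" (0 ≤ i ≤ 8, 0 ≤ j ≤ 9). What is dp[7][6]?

1

   ''  d  n  p  e  f  k  n  l  c
''  0  0  0  0  0  0  0  0  0  0
 f  0  0  0  0  0  1  1  1  1  1
 c  0  0  0  0  0  1  1  1  1  2
 i  0  0  0  0  0  1  1  1  1  2
 l  0  0  0  0  0  1  1  1  2  2
 i  0  0  0  0  0  1  1  1  2  2
 m  0  0  0  0  0  1  1  1  2  2
 e  0  0  0  0  1  1  1  1  2  2
 c  0  0  0  0  1  1  1  1  2  3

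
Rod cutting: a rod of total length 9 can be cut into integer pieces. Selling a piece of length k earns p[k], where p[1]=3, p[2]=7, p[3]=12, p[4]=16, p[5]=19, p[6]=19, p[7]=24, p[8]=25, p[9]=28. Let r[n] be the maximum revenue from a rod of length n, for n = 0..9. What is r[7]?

28

   n    0    1    2    3    4    5    6    7    8    9
r[n]    0    3    7   12   16   19   24   28   32   36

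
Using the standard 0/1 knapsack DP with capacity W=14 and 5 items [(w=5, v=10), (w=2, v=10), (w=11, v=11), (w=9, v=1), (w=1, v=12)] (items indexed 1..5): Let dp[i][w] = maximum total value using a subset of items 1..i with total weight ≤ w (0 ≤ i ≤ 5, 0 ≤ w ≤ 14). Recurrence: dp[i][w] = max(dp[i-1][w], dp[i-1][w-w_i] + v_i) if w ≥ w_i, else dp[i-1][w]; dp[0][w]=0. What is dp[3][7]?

20

i\w   0   1   2   3   4   5   6   7   8   9  10  11  12  13  14
  0   0   0   0   0   0   0   0   0   0   0   0   0   0   0   0
  1   0   0   0   0   0  10  10  10  10  10  10  10  10  10  10
  2   0   0  10  10  10  10  10  20  20  20  20  20  20  20  20
  3   0   0  10  10  10  10  10  20  20  20  20  20  20  21  21
  4   0   0  10  10  10  10  10  20  20  20  20  20  20  21  21
  5   0  12  12  22  22  22  22  22  32  32  32  32  32  32  33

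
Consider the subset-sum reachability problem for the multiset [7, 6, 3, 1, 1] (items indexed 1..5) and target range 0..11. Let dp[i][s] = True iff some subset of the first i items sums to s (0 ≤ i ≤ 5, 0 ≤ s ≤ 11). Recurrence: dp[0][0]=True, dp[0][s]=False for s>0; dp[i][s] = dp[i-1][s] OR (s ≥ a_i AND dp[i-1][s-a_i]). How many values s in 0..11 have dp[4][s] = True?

i\s   0   1   2   3   4   5   6   7   8   9  10  11
  0   T   F   F   F   F   F   F   F   F   F   F   F
  1   T   F   F   F   F   F   F   T   F   F   F   F
  2   T   F   F   F   F   F   T   T   F   F   F   F
  3   T   F   F   T   F   F   T   T   F   T   T   F
  4   T   T   F   T   T   F   T   T   T   T   T   T
  5   T   T   T   T   T   T   T   T   T   T   T   T

10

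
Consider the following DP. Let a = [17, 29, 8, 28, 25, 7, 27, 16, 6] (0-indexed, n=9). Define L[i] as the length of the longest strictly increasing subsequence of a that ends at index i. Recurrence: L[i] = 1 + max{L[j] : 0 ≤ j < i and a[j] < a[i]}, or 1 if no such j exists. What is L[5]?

   i    0    1    2    3    4    5    6    7    8
a[i]   17   29    8   28   25    7   27   16    6
L[i]    1    2    1    2    2    1    3    2    1

1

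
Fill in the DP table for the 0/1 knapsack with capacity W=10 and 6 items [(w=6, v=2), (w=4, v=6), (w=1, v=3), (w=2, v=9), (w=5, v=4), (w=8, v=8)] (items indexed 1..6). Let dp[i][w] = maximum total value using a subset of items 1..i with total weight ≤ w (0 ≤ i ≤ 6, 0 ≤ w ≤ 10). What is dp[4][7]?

i\w   0   1   2   3   4   5   6   7   8   9  10
  0   0   0   0   0   0   0   0   0   0   0   0
  1   0   0   0   0   0   0   2   2   2   2   2
  2   0   0   0   0   6   6   6   6   6   6   8
  3   0   3   3   3   6   9   9   9   9   9   9
  4   0   3   9  12  12  12  15  18  18  18  18
  5   0   3   9  12  12  12  15  18  18  18  18
  6   0   3   9  12  12  12  15  18  18  18  18

18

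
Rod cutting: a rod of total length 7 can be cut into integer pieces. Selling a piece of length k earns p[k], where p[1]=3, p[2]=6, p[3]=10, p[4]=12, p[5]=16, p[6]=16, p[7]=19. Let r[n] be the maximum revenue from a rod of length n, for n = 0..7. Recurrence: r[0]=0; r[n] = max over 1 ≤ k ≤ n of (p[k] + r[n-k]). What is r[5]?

   n    0    1    2    3    4    5    6    7
r[n]    0    3    6   10   13   16   20   23

16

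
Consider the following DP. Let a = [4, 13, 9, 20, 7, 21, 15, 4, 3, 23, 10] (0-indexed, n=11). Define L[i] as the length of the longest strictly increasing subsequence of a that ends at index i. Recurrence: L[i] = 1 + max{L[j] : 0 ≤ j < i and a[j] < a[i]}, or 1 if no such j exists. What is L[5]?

   i    0    1    2    3    4    5    6    7    8    9   10
a[i]    4   13    9   20    7   21   15    4    3   23   10
L[i]    1    2    2    3    2    4    3    1    1    5    3

4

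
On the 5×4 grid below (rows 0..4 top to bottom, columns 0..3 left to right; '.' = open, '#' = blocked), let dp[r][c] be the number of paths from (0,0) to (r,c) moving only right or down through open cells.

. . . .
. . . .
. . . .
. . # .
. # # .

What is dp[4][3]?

10

r\c   0   1   2   3
  0   1   1   1   1
  1   1   2   3   4
  2   1   3   6  10
  3   1   4   0  10
  4   1   0   0  10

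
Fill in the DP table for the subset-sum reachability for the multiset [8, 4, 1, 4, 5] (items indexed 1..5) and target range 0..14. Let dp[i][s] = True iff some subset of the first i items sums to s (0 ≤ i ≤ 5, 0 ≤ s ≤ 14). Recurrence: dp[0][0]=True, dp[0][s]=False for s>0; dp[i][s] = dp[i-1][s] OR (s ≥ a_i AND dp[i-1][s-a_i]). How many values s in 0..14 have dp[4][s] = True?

i\s   0   1   2   3   4   5   6   7   8   9  10  11  12  13  14
  0   T   F   F   F   F   F   F   F   F   F   F   F   F   F   F
  1   T   F   F   F   F   F   F   F   T   F   F   F   F   F   F
  2   T   F   F   F   T   F   F   F   T   F   F   F   T   F   F
  3   T   T   F   F   T   T   F   F   T   T   F   F   T   T   F
  4   T   T   F   F   T   T   F   F   T   T   F   F   T   T   F
  5   T   T   F   F   T   T   T   F   T   T   T   F   T   T   T

8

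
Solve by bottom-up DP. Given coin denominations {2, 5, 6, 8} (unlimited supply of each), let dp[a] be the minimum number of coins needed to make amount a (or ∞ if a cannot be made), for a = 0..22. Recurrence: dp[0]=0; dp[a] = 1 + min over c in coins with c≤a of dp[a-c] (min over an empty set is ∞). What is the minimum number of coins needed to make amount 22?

3

 a  0  1  2  3  4  5  6  7  8  9 10 11 12 13 14 15 16 17 18 19 20 21 22
dp  0  -  1  -  2  1  1  2  1  3  2  2  2  2  2  3  2  3  3  3  3  3  3
(- denotes ∞ / unreachable)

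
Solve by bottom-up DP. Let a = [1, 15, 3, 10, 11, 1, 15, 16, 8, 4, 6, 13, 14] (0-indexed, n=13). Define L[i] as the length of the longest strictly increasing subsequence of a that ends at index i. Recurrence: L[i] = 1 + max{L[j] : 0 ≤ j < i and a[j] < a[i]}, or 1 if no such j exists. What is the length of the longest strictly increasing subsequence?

6

   i    0    1    2    3    4    5    6    7    8    9   10   11   12
a[i]    1   15    3   10   11    1   15   16    8    4    6   13   14
L[i]    1    2    2    3    4    1    5    6    3    3    4    5    6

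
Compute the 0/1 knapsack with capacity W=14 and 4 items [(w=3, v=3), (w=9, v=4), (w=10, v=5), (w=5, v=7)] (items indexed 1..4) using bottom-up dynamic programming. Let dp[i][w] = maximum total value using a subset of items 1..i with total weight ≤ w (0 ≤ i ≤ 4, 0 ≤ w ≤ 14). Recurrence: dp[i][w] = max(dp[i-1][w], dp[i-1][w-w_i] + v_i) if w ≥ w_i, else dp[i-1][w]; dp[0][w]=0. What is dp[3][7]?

3

i\w   0   1   2   3   4   5   6   7   8   9  10  11  12  13  14
  0   0   0   0   0   0   0   0   0   0   0   0   0   0   0   0
  1   0   0   0   3   3   3   3   3   3   3   3   3   3   3   3
  2   0   0   0   3   3   3   3   3   3   4   4   4   7   7   7
  3   0   0   0   3   3   3   3   3   3   4   5   5   7   8   8
  4   0   0   0   3   3   7   7   7  10  10  10  10  10  10  11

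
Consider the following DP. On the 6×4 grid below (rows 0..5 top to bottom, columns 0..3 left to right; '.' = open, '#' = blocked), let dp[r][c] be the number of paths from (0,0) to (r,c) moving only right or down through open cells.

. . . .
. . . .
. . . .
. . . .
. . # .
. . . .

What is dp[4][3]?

r\c   0   1   2   3
  0   1   1   1   1
  1   1   2   3   4
  2   1   3   6  10
  3   1   4  10  20
  4   1   5   0  20
  5   1   6   6  26

20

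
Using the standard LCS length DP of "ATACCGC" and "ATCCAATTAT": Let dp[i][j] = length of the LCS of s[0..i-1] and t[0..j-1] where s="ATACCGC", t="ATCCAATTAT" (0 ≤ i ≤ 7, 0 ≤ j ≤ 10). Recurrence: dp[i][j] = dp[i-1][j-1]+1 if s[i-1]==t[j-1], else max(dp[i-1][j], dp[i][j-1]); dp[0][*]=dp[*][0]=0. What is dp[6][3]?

   ''  A  T  C  C  A  A  T  T  A  T
''  0  0  0  0  0  0  0  0  0  0  0
 A  0  1  1  1  1  1  1  1  1  1  1
 T  0  1  2  2  2  2  2  2  2  2  2
 A  0  1  2  2  2  3  3  3  3  3  3
 C  0  1  2  3  3  3  3  3  3  3  3
 C  0  1  2  3  4  4  4  4  4  4  4
 G  0  1  2  3  4  4  4  4  4  4  4
 C  0  1  2  3  4  4  4  4  4  4  4

3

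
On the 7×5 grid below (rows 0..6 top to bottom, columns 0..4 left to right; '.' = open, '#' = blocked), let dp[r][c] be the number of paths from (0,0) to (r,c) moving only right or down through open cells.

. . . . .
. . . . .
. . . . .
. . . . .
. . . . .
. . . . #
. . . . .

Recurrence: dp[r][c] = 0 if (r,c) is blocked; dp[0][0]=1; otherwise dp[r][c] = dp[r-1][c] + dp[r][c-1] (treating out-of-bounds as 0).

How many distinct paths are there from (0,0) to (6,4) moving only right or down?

r\c   0   1   2   3   4
  0   1   1   1   1   1
  1   1   2   3   4   5
  2   1   3   6  10  15
  3   1   4  10  20  35
  4   1   5  15  35  70
  5   1   6  21  56   0
  6   1   7  28  84  84

84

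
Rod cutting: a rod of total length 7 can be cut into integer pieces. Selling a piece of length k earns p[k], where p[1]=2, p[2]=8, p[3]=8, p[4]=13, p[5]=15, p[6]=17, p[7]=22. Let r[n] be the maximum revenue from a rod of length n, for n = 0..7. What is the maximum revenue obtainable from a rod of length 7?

26

   n    0    1    2    3    4    5    6    7
r[n]    0    2    8   10   16   18   24   26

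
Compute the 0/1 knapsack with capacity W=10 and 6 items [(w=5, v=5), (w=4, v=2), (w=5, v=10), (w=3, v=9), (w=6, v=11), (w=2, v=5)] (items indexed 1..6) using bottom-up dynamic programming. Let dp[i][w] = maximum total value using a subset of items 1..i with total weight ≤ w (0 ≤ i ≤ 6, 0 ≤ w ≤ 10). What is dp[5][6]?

i\w   0   1   2   3   4   5   6   7   8   9  10
  0   0   0   0   0   0   0   0   0   0   0   0
  1   0   0   0   0   0   5   5   5   5   5   5
  2   0   0   0   0   2   5   5   5   5   7   7
  3   0   0   0   0   2  10  10  10  10  12  15
  4   0   0   0   9   9  10  10  11  19  19  19
  5   0   0   0   9   9  10  11  11  19  20  20
  6   0   0   5   9   9  14  14  15  19  20  24

11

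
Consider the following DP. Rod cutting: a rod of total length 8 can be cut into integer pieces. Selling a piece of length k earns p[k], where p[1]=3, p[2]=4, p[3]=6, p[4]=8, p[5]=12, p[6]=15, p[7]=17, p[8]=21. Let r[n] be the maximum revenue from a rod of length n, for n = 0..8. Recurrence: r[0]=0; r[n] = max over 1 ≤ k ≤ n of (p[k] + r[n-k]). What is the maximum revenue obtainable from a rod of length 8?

24

   n    0    1    2    3    4    5    6    7    8
r[n]    0    3    6    9   12   15   18   21   24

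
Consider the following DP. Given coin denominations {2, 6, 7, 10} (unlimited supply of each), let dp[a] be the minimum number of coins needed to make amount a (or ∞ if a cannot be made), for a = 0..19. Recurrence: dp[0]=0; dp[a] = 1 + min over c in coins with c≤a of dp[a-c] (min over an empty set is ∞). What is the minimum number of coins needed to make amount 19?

3

 a  0  1  2  3  4  5  6  7  8  9 10 11 12 13 14 15 16 17 18 19
dp  0  -  1  -  2  -  1  1  2  2  1  3  2  2  2  3  2  2  3  3
(- denotes ∞ / unreachable)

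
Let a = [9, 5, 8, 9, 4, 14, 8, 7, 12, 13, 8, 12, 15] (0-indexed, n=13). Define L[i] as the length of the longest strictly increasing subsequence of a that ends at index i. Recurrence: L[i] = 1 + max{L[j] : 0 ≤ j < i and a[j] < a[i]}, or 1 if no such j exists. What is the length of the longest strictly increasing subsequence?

   i    0    1    2    3    4    5    6    7    8    9   10   11   12
a[i]    9    5    8    9    4   14    8    7   12   13    8   12   15
L[i]    1    1    2    3    1    4    2    2    4    5    3    4    6

6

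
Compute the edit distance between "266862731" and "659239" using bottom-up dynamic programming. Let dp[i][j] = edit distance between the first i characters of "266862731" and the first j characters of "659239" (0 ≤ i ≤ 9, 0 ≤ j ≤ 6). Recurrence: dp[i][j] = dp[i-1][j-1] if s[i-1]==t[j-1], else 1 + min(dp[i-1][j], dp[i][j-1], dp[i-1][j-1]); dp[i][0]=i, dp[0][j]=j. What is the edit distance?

   ''  6  5  9  2  3  9
''  0  1  2  3  4  5  6
 2  1  1  2  3  3  4  5
 6  2  1  2  3  4  4  5
 6  3  2  2  3  4  5  5
 8  4  3  3  3  4  5  6
 6  5  4  4  4  4  5  6
 2  6  5  5  5  4  5  6
 7  7  6  6  6  5  5  6
 3  8  7  7  7  6  5  6
 1  9  8  8  8  7  6  6

6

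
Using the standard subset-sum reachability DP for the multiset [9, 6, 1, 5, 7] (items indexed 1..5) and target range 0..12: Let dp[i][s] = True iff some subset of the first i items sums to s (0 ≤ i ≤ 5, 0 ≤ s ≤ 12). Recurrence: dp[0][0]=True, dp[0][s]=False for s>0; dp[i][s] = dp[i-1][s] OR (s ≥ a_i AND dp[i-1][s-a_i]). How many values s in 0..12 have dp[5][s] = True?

i\s   0   1   2   3   4   5   6   7   8   9  10  11  12
  0   T   F   F   F   F   F   F   F   F   F   F   F   F
  1   T   F   F   F   F   F   F   F   F   T   F   F   F
  2   T   F   F   F   F   F   T   F   F   T   F   F   F
  3   T   T   F   F   F   F   T   T   F   T   T   F   F
  4   T   T   F   F   F   T   T   T   F   T   T   T   T
  5   T   T   F   F   F   T   T   T   T   T   T   T   T

10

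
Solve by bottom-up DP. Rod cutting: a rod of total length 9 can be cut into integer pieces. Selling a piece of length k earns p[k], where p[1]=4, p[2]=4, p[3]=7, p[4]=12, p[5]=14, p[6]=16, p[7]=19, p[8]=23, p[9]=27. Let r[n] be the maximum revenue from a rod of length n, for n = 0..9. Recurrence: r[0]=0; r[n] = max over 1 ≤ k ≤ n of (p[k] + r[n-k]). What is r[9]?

   n    0    1    2    3    4    5    6    7    8    9
r[n]    0    4    8   12   16   20   24   28   32   36

36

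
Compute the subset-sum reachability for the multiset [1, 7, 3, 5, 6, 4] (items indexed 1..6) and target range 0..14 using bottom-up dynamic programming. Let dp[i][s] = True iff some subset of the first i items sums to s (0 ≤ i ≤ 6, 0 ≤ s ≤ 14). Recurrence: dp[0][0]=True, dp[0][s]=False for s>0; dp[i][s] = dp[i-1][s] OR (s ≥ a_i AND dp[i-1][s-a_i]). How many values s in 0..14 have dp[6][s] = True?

i\s   0   1   2   3   4   5   6   7   8   9  10  11  12  13  14
  0   T   F   F   F   F   F   F   F   F   F   F   F   F   F   F
  1   T   T   F   F   F   F   F   F   F   F   F   F   F   F   F
  2   T   T   F   F   F   F   F   T   T   F   F   F   F   F   F
  3   T   T   F   T   T   F   F   T   T   F   T   T   F   F   F
  4   T   T   F   T   T   T   T   T   T   T   T   T   T   T   F
  5   T   T   F   T   T   T   T   T   T   T   T   T   T   T   T
  6   T   T   F   T   T   T   T   T   T   T   T   T   T   T   T

14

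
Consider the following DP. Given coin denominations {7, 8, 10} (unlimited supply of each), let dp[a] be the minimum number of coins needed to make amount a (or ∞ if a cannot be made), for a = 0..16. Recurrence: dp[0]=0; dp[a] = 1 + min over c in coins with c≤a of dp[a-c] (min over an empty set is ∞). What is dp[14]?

 a  0  1  2  3  4  5  6  7  8  9 10 11 12 13 14 15 16
dp  0  -  -  -  -  -  -  1  1  -  1  -  -  -  2  2  2
(- denotes ∞ / unreachable)

2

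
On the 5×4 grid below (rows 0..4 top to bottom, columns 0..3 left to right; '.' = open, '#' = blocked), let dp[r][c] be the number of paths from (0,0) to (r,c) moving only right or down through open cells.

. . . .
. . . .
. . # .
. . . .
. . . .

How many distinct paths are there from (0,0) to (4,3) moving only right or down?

r\c   0   1   2   3
  0   1   1   1   1
  1   1   2   3   4
  2   1   3   0   4
  3   1   4   4   8
  4   1   5   9  17

17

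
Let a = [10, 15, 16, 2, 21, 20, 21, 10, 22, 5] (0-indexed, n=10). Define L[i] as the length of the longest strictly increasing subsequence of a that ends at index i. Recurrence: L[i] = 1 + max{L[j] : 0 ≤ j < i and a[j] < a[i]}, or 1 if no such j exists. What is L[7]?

2

   i    0    1    2    3    4    5    6    7    8    9
a[i]   10   15   16    2   21   20   21   10   22    5
L[i]    1    2    3    1    4    4    5    2    6    2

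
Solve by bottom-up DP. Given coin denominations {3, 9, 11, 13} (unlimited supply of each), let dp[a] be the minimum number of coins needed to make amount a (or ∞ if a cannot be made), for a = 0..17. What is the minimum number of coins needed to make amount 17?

3

 a  0  1  2  3  4  5  6  7  8  9 10 11 12 13 14 15 16 17
dp  0  -  -  1  -  -  2  -  -  1  -  1  2  1  2  3  2  3
(- denotes ∞ / unreachable)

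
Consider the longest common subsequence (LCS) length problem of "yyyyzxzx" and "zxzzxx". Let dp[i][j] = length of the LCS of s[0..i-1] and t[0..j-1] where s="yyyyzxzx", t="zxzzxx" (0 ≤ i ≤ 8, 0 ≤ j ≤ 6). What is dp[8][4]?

   ''  z  x  z  z  x  x
''  0  0  0  0  0  0  0
 y  0  0  0  0  0  0  0
 y  0  0  0  0  0  0  0
 y  0  0  0  0  0  0  0
 y  0  0  0  0  0  0  0
 z  0  1  1  1  1  1  1
 x  0  1  2  2  2  2  2
 z  0  1  2  3  3  3  3
 x  0  1  2  3  3  4  4

3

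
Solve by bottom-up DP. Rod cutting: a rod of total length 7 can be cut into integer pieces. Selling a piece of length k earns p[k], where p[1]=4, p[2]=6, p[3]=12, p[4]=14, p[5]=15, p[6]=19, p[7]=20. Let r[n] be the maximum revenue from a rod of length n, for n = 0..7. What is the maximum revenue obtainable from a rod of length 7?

   n    0    1    2    3    4    5    6    7
r[n]    0    4    8   12   16   20   24   28

28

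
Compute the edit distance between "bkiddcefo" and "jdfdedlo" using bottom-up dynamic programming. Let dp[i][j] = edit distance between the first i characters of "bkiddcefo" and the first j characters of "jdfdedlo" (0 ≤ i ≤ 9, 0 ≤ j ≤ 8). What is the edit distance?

   ''  j  d  f  d  e  d  l  o
''  0  1  2  3  4  5  6  7  8
 b  1  1  2  3  4  5  6  7  8
 k  2  2  2  3  4  5  6  7  8
 i  3  3  3  3  4  5  6  7  8
 d  4  4  3  4  3  4  5  6  7
 d  5  5  4  4  4  4  4  5  6
 c  6  6  5  5  5  5  5  5  6
 e  7  7  6  6  6  5  6  6  6
 f  8  8  7  6  7  6  6  7  7
 o  9  9  8  7  7  7  7  7  7

7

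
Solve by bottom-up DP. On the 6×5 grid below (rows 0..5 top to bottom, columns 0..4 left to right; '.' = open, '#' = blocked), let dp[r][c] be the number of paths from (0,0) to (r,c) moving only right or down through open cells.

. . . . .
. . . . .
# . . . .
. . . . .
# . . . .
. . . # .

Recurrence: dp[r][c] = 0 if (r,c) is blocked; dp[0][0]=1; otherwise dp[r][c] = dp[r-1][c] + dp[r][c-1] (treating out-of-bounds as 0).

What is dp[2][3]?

9

r\c   0   1   2   3   4
  0   1   1   1   1   1
  1   1   2   3   4   5
  2   0   2   5   9  14
  3   0   2   7  16  30
  4   0   2   9  25  55
  5   0   2  11   0  55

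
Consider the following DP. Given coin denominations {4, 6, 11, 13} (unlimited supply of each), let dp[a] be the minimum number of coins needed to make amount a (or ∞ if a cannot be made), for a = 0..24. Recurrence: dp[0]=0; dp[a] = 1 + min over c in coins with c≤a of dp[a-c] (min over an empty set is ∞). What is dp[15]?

2

 a  0  1  2  3  4  5  6  7  8  9 10 11 12 13 14 15 16 17 18 19 20 21 22 23 24
dp  0  -  -  -  1  -  1  -  2  -  2  1  2  1  3  2  3  2  3  2  4  3  2  3  2
(- denotes ∞ / unreachable)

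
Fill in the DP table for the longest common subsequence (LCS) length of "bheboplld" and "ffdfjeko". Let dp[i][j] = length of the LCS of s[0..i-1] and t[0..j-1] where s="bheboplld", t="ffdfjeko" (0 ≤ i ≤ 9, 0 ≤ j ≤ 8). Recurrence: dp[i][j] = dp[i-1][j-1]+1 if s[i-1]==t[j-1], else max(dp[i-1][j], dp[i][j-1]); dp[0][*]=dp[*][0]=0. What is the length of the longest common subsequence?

   ''  f  f  d  f  j  e  k  o
''  0  0  0  0  0  0  0  0  0
 b  0  0  0  0  0  0  0  0  0
 h  0  0  0  0  0  0  0  0  0
 e  0  0  0  0  0  0  1  1  1
 b  0  0  0  0  0  0  1  1  1
 o  0  0  0  0  0  0  1  1  2
 p  0  0  0  0  0  0  1  1  2
 l  0  0  0  0  0  0  1  1  2
 l  0  0  0  0  0  0  1  1  2
 d  0  0  0  1  1  1  1  1  2

2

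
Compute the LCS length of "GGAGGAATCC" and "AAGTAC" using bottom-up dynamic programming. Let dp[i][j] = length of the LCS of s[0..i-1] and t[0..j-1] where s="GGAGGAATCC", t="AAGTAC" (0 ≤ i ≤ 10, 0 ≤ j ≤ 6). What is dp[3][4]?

   ''  A  A  G  T  A  C
''  0  0  0  0  0  0  0
 G  0  0  0  1  1  1  1
 G  0  0  0  1  1  1  1
 A  0  1  1  1  1  2  2
 G  0  1  1  2  2  2  2
 G  0  1  1  2  2  2  2
 A  0  1  2  2  2  3  3
 A  0  1  2  2  2  3  3
 T  0  1  2  2  3  3  3
 C  0  1  2  2  3  3  4
 C  0  1  2  2  3  3  4

1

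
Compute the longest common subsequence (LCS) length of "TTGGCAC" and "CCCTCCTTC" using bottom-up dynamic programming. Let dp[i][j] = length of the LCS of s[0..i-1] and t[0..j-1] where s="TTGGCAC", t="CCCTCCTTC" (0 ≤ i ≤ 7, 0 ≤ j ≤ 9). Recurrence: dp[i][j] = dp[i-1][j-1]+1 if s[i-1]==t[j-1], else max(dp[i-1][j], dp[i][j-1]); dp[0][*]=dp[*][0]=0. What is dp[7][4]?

   ''  C  C  C  T  C  C  T  T  C
''  0  0  0  0  0  0  0  0  0  0
 T  0  0  0  0  1  1  1  1  1  1
 T  0  0  0  0  1  1  1  2  2  2
 G  0  0  0  0  1  1  1  2  2  2
 G  0  0  0  0  1  1  1  2  2  2
 C  0  1  1  1  1  2  2  2  2  3
 A  0  1  1  1  1  2  2  2  2  3
 C  0  1  2  2  2  2  3  3  3  3

2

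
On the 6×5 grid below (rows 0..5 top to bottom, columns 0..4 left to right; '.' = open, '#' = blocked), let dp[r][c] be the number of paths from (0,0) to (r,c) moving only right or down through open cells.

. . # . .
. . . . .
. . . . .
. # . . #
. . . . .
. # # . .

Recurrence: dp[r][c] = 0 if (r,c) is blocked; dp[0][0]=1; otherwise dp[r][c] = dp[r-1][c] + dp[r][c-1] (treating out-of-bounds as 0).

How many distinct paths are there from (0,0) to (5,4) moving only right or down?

36

r\c   0   1   2   3   4
  0   1   1   0   0   0
  1   1   2   2   2   2
  2   1   3   5   7   9
  3   1   0   5  12   0
  4   1   1   6  18  18
  5   1   0   0  18  36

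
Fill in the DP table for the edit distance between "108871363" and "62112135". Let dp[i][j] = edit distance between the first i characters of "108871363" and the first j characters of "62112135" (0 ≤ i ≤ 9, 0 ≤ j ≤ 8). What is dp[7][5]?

   ''  6  2  1  1  2  1  3  5
''  0  1  2  3  4  5  6  7  8
 1  1  1  2  2  3  4  5  6  7
 0  2  2  2  3  3  4  5  6  7
 8  3  3  3  3  4  4  5  6  7
 8  4  4  4  4  4  5  5  6  7
 7  5  5  5  5  5  5  6  6  7
 1  6  6  6  5  5  6  5  6  7
 3  7  7  7  6  6  6  6  5  6
 6  8  7  8  7  7  7  7  6  6
 3  9  8  8  8  8  8  8  7  7

6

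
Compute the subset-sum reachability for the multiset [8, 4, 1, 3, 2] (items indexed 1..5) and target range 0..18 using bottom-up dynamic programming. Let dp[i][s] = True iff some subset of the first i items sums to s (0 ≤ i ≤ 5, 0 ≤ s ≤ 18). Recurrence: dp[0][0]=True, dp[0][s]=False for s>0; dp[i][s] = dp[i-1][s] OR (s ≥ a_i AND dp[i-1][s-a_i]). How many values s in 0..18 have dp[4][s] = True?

i\s   0   1   2   3   4   5   6   7   8   9  10  11  12  13  14  15  16  17  18
  0   T   F   F   F   F   F   F   F   F   F   F   F   F   F   F   F   F   F   F
  1   T   F   F   F   F   F   F   F   T   F   F   F   F   F   F   F   F   F   F
  2   T   F   F   F   T   F   F   F   T   F   F   F   T   F   F   F   F   F   F
  3   T   T   F   F   T   T   F   F   T   T   F   F   T   T   F   F   F   F   F
  4   T   T   F   T   T   T   F   T   T   T   F   T   T   T   F   T   T   F   F
  5   T   T   T   T   T   T   T   T   T   T   T   T   T   T   T   T   T   T   T

13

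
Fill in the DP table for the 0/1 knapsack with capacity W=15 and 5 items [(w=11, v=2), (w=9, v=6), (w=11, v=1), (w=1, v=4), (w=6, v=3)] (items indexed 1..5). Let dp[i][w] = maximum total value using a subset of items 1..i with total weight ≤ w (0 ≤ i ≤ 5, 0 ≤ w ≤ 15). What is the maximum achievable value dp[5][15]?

i\w   0   1   2   3   4   5   6   7   8   9  10  11  12  13  14  15
  0   0   0   0   0   0   0   0   0   0   0   0   0   0   0   0   0
  1   0   0   0   0   0   0   0   0   0   0   0   2   2   2   2   2
  2   0   0   0   0   0   0   0   0   0   6   6   6   6   6   6   6
  3   0   0   0   0   0   0   0   0   0   6   6   6   6   6   6   6
  4   0   4   4   4   4   4   4   4   4   6  10  10  10  10  10  10
  5   0   4   4   4   4   4   4   7   7   7  10  10  10  10  10  10

10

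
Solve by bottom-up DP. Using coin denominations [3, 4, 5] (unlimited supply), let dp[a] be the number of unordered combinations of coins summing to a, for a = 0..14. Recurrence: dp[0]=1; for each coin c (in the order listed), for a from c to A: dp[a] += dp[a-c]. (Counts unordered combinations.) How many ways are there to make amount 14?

after  coin     0     1     2     3     4     5     6     7     8     9    10    11    12    13    14
          3     1     0     0     1     0     0     1     0     0     1     0     0     1     0     0
          4     1     0     0     1     1     0     1     1     1     1     1     1     2     1     1
          5     1     0     0     1     1     1     1     1     2     2     2     2     3     3     3

3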